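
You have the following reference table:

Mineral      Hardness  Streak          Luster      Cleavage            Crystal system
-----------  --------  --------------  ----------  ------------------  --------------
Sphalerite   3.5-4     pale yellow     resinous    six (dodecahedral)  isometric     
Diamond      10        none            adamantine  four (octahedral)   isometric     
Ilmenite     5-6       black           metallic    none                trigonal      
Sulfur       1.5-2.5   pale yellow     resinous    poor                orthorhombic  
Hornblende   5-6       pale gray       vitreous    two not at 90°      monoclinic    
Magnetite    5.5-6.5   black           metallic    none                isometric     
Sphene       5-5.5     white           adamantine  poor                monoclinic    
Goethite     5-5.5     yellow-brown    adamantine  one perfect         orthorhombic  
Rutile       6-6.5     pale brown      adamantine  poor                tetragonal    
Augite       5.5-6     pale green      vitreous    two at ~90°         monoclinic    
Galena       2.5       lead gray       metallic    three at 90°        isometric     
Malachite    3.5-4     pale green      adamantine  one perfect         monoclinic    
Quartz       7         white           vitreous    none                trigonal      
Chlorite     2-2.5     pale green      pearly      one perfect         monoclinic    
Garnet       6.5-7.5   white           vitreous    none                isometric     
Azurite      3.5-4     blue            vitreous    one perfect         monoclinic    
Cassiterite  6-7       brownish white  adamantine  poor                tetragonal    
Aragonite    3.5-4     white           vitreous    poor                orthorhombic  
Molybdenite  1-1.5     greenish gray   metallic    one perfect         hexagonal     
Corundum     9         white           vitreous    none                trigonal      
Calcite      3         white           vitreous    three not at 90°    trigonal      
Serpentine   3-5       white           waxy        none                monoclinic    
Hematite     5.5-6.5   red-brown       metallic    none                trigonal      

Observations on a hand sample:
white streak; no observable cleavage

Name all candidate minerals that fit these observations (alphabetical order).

White streak: only Sphene, Quartz, Garnet, Aragonite, Corundum, Calcite, Serpentine remain.
No observable cleavage excludes Sphene, Aragonite, Calcite.
Consistent with every observation: Corundum, Garnet, Quartz, Serpentine.

Corundum, Garnet, Quartz, Serpentine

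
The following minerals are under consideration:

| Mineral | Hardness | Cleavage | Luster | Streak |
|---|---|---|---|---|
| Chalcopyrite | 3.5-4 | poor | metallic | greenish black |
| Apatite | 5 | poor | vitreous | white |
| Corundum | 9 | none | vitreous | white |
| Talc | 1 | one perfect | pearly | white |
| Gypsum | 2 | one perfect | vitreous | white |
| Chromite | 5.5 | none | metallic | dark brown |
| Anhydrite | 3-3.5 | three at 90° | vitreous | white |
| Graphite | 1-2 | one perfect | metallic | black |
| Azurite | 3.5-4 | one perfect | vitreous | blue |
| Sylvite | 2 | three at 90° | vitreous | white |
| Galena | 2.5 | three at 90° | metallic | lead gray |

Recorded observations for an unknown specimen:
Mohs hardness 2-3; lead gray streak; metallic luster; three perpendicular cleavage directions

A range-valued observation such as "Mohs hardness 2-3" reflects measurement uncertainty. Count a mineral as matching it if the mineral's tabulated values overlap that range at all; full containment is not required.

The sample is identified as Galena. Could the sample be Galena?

Mohs hardness 2-3 — matches Galena (hardness 2.5).
Lead gray streak — matches Galena (lead gray streak).
Metallic luster — matches Galena (metallic luster).
Three perpendicular cleavage directions — matches Galena (cleavage three at 90°).
All observations are consistent with the tabulated values for Galena.

Consistent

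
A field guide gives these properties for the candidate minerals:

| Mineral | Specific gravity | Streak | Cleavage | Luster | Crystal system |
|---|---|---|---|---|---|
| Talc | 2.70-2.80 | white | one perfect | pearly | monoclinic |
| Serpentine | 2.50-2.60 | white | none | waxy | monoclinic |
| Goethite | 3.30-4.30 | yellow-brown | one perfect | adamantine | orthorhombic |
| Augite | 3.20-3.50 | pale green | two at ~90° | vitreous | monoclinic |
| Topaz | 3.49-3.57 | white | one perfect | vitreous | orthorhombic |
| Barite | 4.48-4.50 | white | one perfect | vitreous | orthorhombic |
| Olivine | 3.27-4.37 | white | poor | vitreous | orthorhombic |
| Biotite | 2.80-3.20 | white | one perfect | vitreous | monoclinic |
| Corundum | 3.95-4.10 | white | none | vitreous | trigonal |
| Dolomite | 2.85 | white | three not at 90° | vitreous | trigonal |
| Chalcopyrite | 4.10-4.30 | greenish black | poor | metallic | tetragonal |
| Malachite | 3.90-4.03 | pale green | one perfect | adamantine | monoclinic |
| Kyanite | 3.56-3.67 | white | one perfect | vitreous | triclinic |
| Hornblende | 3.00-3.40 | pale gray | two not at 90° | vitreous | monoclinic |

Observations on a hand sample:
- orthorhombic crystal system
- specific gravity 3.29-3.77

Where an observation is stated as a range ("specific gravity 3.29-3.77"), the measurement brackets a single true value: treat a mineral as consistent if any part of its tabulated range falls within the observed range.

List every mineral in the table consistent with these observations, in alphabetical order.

Orthorhombic crystal system: Goethite, Topaz, Barite, Olivine remain.
Specific gravity 3.29-3.77 eliminates Barite.
Consistent with every observation: Goethite, Olivine, Topaz.

Goethite, Olivine, Topaz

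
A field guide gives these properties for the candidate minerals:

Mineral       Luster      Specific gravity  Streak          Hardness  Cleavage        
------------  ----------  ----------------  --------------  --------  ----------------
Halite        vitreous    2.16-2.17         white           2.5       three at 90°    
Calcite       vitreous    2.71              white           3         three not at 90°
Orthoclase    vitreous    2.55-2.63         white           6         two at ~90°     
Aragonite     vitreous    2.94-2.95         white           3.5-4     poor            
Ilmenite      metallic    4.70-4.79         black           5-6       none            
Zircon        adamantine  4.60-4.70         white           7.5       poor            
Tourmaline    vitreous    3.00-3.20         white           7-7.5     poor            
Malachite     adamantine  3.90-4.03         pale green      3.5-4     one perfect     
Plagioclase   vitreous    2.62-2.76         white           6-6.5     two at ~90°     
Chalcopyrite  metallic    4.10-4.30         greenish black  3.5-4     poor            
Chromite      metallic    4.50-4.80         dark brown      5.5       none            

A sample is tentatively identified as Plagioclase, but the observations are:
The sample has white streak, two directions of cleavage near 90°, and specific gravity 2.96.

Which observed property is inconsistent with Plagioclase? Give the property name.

specific gravity

White streak: Plagioclase has white streak — consistent.
Two directions of cleavage near 90°: Plagioclase has cleavage two at ~90° — consistent.
Specific gravity 2.96: Plagioclase has SG 2.62-2.76 — does not match.
The specific gravity is the one property that does not fit.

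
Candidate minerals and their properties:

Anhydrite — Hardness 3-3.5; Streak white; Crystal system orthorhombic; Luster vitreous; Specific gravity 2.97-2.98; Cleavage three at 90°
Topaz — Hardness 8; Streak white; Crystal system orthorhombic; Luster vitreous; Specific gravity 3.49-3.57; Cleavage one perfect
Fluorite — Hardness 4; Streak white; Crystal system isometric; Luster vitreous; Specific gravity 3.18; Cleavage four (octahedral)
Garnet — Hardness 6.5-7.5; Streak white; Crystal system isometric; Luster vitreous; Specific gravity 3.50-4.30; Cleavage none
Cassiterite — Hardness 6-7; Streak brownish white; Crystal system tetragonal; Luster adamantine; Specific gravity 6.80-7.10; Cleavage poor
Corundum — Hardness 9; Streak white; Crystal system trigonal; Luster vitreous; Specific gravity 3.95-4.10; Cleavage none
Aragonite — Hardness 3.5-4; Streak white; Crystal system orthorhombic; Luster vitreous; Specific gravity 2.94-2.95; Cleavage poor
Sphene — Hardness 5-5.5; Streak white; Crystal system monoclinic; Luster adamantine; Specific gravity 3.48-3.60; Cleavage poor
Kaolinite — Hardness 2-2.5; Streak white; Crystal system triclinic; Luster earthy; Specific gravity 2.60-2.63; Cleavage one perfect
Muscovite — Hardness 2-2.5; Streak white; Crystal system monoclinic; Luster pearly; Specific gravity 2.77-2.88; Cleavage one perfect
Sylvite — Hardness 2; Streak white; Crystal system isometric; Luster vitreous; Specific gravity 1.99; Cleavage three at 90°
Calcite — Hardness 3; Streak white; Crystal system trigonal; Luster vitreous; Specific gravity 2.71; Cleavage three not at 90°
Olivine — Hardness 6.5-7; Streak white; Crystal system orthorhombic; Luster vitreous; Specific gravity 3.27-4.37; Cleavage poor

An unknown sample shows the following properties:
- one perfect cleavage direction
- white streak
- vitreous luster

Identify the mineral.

Topaz

One perfect cleavage direction — narrows the field to Topaz, Kaolinite, Muscovite.
White streak — every remaining candidate is consistent.
Vitreous luster — only Topaz remains.
The only mineral consistent with every observation is Topaz.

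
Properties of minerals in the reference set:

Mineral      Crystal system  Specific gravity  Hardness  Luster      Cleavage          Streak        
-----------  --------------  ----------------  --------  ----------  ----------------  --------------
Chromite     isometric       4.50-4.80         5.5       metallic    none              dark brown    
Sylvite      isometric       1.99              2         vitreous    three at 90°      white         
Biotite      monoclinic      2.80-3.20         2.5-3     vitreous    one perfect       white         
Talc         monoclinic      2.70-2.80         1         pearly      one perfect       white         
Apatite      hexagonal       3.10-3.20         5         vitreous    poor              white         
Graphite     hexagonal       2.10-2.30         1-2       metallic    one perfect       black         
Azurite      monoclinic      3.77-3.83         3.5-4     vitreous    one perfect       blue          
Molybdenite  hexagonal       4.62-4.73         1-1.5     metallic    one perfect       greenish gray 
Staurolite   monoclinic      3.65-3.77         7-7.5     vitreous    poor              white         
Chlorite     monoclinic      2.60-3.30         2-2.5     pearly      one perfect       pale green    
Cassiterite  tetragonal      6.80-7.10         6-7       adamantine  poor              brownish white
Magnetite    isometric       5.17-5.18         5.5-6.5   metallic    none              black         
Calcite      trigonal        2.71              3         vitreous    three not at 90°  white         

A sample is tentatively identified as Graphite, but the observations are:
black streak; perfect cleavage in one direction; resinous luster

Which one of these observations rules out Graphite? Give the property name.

Black streak: Graphite has black streak — consistent.
Perfect cleavage in one direction: Graphite has cleavage one perfect — consistent.
Resinous luster: Graphite has metallic luster — outside the reference range.
The luster is the one property that does not fit.

luster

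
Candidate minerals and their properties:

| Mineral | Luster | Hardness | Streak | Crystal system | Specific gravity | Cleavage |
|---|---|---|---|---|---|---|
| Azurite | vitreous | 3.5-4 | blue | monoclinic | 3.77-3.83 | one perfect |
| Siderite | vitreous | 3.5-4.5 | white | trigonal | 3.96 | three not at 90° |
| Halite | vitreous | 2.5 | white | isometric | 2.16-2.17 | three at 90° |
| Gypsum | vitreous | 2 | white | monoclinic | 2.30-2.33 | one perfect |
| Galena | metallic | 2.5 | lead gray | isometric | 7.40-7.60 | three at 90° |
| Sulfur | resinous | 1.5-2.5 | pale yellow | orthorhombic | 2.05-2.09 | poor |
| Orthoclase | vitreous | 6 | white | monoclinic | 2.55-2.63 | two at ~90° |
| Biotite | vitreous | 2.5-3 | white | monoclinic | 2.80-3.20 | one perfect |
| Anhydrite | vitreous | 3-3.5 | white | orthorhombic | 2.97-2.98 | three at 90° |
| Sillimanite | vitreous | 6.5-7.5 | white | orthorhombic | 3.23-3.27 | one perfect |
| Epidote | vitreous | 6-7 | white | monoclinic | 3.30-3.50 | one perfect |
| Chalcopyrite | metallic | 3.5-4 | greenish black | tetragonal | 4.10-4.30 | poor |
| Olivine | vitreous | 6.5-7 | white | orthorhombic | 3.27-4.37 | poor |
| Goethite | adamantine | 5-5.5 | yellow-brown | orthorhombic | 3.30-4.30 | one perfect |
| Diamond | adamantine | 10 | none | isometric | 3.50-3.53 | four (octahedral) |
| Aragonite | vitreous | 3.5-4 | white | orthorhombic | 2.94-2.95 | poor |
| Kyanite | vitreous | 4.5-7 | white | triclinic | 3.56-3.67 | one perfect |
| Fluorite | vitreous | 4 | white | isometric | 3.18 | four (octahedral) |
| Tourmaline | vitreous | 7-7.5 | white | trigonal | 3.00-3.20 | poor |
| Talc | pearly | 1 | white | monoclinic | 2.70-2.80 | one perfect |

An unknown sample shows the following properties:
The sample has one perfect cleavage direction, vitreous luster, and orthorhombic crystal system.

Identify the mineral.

One perfect cleavage direction: Azurite, Gypsum, Biotite, Sillimanite, Epidote, Goethite, Kyanite, Talc remain.
Vitreous luster excludes Goethite, Talc.
Orthorhombic crystal system: leaves Sillimanite.
Only Sillimanite satisfies all observations.

Sillimanite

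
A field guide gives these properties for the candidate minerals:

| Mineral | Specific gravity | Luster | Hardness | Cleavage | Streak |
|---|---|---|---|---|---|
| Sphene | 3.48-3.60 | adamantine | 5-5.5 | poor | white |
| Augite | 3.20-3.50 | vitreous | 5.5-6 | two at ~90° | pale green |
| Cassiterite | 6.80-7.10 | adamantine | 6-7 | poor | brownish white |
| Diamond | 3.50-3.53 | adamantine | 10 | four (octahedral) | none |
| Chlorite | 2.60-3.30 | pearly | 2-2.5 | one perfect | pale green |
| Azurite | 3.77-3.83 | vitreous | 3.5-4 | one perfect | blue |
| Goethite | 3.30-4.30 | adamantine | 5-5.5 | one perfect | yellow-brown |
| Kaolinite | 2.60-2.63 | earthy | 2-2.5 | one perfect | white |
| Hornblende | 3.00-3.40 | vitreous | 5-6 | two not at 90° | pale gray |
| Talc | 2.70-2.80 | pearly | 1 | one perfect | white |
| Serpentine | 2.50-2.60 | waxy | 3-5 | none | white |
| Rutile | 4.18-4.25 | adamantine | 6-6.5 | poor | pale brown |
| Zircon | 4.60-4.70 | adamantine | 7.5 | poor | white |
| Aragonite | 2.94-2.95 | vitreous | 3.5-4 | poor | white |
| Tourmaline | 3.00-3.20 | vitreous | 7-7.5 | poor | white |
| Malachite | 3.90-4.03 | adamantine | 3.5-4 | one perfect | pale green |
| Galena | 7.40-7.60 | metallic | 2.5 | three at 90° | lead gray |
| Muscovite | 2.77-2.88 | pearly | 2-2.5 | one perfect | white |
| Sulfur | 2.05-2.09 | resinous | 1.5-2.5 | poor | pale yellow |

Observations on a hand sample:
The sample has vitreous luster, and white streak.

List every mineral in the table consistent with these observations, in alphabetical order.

Aragonite, Tourmaline

Vitreous luster: Augite, Azurite, Hornblende, Aragonite, Tourmaline remain.
White streak: leaves Aragonite, Tourmaline.
The minerals that satisfy all observations are Aragonite, Tourmaline.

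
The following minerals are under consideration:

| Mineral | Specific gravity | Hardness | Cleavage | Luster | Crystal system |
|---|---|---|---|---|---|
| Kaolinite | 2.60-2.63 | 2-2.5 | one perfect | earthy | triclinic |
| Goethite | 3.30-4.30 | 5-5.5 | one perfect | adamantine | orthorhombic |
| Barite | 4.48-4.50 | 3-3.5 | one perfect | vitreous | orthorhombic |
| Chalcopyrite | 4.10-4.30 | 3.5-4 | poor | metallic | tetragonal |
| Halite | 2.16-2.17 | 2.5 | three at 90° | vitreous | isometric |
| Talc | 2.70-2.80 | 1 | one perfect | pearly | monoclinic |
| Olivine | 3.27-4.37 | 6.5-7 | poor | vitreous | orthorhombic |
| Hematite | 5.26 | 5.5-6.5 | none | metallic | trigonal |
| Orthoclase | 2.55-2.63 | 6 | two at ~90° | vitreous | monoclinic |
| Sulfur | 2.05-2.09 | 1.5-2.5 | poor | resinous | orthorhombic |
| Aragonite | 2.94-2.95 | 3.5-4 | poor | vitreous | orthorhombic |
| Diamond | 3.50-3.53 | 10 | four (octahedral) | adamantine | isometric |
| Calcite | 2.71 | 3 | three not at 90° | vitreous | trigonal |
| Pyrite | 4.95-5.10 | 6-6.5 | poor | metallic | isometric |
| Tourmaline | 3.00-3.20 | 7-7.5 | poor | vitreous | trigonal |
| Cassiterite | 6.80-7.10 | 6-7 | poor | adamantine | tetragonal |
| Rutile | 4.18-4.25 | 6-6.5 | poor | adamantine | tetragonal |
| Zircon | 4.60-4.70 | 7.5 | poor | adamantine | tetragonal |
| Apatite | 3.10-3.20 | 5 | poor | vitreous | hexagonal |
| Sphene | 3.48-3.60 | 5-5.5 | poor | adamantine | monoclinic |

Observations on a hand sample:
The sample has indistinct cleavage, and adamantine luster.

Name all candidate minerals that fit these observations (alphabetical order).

Indistinct cleavage — narrows the field to Chalcopyrite, Olivine, Sulfur, Aragonite, Pyrite, Tourmaline, Cassiterite, Rutile, Zircon, Apatite, Sphene.
Adamantine luster — leaves Cassiterite, Rutile, Zircon, Sphene.
Consistent with every observation: Cassiterite, Rutile, Sphene, Zircon.

Cassiterite, Rutile, Sphene, Zircon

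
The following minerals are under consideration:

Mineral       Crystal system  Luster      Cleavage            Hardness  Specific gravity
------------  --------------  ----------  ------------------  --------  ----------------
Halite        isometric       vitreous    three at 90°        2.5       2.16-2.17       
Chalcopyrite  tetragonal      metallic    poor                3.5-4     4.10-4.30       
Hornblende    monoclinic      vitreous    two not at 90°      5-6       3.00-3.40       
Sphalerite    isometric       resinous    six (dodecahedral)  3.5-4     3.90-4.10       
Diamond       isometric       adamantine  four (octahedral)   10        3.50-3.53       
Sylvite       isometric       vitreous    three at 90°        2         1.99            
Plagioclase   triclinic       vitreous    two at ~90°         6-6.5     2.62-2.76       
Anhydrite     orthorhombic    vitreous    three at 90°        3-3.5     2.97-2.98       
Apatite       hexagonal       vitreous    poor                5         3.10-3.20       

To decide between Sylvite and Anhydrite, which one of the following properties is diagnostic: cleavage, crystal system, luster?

Cleavage: both three at 90° — shared.
Crystal system: Sylvite isometric, Anhydrite orthorhombic — distinct.
Luster: both vitreous — shared.
Crystal system is the diagnostic property here.

crystal system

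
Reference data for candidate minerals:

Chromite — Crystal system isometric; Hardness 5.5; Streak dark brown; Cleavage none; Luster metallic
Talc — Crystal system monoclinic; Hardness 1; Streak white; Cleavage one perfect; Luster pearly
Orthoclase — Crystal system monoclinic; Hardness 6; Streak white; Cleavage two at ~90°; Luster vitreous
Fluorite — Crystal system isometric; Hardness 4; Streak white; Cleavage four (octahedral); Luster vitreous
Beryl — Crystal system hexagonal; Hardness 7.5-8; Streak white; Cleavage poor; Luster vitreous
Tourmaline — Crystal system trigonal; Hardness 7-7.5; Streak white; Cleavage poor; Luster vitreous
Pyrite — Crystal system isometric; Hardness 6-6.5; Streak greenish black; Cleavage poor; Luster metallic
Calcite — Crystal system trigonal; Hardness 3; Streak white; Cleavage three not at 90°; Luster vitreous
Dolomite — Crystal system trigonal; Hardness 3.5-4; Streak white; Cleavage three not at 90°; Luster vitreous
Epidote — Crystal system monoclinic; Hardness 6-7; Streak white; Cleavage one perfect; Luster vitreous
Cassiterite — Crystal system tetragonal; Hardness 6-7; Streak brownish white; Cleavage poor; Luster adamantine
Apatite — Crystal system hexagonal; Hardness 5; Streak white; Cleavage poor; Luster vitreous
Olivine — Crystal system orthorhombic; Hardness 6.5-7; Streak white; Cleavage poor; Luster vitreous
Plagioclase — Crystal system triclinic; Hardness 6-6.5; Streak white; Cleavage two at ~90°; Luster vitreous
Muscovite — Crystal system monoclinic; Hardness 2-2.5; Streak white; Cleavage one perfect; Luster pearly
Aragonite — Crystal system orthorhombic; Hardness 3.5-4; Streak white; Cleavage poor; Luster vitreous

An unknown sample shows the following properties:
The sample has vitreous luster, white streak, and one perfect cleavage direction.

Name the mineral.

Epidote

Vitreous luster is inconsistent with Chromite, Talc, Pyrite, Cassiterite, Muscovite.
White streak: no further eliminations.
One perfect cleavage direction: only Epidote remains.
The only mineral consistent with every observation is Epidote.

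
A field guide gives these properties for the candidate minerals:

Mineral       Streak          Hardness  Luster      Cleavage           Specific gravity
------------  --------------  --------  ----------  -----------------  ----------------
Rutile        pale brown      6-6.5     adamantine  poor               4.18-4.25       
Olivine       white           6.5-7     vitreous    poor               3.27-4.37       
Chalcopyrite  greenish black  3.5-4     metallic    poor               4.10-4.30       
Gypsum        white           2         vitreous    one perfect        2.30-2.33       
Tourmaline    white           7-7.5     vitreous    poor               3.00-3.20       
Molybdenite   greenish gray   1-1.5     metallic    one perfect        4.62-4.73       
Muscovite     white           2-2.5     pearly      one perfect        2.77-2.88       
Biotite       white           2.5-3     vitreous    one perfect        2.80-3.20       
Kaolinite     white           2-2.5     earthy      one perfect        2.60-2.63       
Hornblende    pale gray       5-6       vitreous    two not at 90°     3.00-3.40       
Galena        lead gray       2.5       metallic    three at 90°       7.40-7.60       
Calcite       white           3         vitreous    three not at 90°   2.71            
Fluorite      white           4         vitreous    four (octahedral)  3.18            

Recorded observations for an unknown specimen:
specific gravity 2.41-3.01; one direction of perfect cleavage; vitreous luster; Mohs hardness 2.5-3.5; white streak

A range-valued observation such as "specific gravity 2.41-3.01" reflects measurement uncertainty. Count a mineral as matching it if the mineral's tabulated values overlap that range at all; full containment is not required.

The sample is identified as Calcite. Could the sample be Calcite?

No

Specific gravity 2.41-3.01 — consistent with Calcite (SG 2.71).
One direction of perfect cleavage — Calcite has cleavage three not at 90°; which does not match.
Vitreous luster — consistent with Calcite (vitreous luster).
Mohs hardness 2.5-3.5 — consistent with Calcite (hardness 3).
White streak — consistent with Calcite (white streak).
Cleavage alone is enough to reject Calcite.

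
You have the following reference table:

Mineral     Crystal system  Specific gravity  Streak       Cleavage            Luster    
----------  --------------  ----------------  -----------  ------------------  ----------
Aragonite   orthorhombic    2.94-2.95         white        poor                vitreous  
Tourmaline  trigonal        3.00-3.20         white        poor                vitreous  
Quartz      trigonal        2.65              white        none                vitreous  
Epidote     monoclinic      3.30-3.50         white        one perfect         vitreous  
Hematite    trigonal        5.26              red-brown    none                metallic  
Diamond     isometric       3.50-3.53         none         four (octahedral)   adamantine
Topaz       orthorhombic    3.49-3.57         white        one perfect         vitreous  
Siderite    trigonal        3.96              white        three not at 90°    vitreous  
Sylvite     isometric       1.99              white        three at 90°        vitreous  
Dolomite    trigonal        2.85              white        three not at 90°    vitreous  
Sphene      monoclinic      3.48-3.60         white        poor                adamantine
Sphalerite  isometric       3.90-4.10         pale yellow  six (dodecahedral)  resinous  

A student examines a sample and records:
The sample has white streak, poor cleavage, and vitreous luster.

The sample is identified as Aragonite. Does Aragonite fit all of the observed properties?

Yes

White streak — is consistent with Aragonite (white streak).
Poor cleavage — is consistent with Aragonite (cleavage poor).
Vitreous luster — is consistent with Aragonite (vitreous luster).
Every observed property is compatible with the reference values for Aragonite.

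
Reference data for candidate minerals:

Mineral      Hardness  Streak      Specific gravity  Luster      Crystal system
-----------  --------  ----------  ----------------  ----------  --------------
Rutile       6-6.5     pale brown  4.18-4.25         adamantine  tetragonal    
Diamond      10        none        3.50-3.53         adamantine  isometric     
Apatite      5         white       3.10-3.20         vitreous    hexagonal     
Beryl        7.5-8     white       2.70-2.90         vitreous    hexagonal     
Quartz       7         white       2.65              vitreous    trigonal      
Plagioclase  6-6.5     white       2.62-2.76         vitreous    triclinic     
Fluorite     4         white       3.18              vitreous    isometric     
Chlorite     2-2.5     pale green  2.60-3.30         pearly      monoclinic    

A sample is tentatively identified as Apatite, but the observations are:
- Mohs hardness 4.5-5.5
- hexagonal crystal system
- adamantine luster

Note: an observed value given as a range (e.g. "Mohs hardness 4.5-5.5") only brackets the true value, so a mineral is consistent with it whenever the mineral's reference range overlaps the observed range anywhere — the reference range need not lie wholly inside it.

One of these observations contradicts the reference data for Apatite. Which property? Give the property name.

Mohs hardness 4.5-5.5: Apatite has hardness 5 — matches.
Hexagonal crystal system: Apatite has hexagonal system — matches.
Adamantine luster: Apatite has vitreous luster — inconsistent.
Only the luster is inconsistent.

luster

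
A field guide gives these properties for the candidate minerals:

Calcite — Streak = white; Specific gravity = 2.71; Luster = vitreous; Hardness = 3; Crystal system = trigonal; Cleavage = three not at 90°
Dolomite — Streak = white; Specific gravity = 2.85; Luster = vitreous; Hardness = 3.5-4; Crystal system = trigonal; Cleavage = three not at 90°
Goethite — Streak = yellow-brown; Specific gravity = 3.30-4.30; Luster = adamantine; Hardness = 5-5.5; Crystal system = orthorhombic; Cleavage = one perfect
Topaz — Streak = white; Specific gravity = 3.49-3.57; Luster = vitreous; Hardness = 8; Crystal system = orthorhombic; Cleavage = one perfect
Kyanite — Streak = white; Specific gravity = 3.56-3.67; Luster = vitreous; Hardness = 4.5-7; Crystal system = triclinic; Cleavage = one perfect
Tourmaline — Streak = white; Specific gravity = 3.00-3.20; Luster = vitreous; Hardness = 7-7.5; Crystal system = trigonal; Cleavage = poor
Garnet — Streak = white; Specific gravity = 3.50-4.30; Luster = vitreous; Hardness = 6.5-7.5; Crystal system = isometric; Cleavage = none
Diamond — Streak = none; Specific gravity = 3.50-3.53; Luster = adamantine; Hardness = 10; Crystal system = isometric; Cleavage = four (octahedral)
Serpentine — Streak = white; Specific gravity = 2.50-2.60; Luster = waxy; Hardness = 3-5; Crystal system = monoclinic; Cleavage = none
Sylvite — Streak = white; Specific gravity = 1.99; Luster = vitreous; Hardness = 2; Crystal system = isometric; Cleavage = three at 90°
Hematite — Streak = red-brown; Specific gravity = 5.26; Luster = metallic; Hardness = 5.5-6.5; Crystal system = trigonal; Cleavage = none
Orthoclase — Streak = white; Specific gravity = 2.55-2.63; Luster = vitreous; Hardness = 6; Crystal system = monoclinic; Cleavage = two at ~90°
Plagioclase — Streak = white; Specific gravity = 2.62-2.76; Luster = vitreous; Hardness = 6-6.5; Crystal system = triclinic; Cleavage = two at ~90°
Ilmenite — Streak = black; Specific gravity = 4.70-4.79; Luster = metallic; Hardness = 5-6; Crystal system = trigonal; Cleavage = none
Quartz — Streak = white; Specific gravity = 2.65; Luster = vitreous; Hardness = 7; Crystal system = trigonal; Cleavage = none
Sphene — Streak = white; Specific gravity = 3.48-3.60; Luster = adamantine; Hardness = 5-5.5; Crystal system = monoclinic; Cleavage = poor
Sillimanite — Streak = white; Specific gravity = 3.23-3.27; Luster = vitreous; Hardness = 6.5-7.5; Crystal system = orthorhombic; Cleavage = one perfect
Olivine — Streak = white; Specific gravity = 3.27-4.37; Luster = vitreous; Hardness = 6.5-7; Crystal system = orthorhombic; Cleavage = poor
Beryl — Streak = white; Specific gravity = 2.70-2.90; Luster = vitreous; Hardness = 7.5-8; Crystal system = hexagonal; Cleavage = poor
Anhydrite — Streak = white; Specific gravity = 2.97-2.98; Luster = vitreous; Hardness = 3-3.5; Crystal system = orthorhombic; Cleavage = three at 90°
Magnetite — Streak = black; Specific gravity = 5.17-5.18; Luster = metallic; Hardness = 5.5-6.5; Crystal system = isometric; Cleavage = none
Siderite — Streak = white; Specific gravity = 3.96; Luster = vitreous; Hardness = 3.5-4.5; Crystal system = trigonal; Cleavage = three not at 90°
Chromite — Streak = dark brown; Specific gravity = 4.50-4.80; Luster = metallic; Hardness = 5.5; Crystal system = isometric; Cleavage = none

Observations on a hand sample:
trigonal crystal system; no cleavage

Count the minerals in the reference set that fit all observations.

Trigonal crystal system — Calcite, Dolomite, Tourmaline, Hematite, Ilmenite, Quartz, Siderite remain.
No cleavage — leaves Hematite, Ilmenite, Quartz.
The minerals that satisfy all observations are Hematite, Ilmenite, Quartz.
That is 3 minerals.

3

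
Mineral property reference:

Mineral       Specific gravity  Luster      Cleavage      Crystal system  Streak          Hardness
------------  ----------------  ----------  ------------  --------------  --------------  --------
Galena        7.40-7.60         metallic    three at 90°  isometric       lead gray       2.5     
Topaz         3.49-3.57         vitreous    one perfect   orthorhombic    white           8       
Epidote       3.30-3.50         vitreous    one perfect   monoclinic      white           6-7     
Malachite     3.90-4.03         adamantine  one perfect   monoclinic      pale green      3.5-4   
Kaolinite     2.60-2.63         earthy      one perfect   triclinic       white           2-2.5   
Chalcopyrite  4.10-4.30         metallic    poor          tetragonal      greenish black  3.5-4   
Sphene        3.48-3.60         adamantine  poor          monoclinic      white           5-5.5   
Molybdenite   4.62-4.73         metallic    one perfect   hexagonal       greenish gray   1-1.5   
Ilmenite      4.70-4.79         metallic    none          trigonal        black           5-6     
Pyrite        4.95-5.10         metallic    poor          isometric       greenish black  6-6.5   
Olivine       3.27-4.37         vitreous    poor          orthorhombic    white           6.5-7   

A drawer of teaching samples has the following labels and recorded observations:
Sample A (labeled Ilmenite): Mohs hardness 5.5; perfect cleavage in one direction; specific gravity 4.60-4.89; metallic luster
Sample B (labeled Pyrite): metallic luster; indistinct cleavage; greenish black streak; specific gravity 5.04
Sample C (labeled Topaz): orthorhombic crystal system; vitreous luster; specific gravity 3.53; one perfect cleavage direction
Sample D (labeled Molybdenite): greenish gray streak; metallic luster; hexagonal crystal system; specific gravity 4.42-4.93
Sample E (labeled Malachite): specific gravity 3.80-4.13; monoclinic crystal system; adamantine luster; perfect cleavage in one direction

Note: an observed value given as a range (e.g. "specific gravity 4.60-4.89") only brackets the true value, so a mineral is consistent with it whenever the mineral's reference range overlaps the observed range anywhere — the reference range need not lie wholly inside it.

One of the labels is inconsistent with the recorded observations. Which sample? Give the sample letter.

A

Sample A: Ilmenite has cleavage none, but the record shows perfect cleavage in one direction — this label is wrong.
Sample B: every observation is compatible with the reference values for Pyrite.
Sample C: every observation is compatible with the reference values for Topaz.
Sample D: every observation is compatible with the reference values for Molybdenite.
Sample E: every observation is compatible with the reference values for Malachite.
Only sample A is inconsistent with its label.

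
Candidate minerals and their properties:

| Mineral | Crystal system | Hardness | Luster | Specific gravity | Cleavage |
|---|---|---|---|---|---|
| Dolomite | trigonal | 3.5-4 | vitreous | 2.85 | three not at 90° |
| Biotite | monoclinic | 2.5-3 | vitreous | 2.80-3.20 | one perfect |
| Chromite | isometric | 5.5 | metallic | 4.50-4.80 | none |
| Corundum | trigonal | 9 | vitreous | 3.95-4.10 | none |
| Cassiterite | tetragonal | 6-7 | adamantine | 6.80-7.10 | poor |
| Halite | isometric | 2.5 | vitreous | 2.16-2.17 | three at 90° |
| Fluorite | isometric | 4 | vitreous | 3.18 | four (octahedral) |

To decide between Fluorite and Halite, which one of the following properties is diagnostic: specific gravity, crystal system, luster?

specific gravity

Specific gravity: Fluorite 3.18, Halite 2.16-2.17 — distinct.
Crystal system: both isometric — same for both.
Luster: both vitreous — same for both.
Of the listed properties, specific gravity is the one that separates them.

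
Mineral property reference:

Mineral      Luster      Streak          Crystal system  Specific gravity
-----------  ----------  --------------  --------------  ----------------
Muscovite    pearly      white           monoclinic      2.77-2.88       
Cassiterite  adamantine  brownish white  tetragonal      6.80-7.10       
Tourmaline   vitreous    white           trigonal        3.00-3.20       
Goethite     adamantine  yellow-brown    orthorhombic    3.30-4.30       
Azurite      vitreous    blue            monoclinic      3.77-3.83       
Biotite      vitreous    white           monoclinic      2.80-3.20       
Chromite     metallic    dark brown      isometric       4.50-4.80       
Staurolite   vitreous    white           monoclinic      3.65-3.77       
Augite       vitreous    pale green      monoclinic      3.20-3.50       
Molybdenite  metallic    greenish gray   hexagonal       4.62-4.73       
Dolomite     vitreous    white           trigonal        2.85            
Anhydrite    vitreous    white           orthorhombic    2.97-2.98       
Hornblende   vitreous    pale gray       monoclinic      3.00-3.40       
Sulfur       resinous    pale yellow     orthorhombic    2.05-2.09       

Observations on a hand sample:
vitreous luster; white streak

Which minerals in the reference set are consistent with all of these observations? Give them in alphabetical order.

Vitreous luster rules out Muscovite, Cassiterite, Goethite, Chromite, Molybdenite, Sulfur.
White streak eliminates Azurite, Augite, Hornblende.
Consistent with every observation: Anhydrite, Biotite, Dolomite, Staurolite, Tourmaline.

Anhydrite, Biotite, Dolomite, Staurolite, Tourmaline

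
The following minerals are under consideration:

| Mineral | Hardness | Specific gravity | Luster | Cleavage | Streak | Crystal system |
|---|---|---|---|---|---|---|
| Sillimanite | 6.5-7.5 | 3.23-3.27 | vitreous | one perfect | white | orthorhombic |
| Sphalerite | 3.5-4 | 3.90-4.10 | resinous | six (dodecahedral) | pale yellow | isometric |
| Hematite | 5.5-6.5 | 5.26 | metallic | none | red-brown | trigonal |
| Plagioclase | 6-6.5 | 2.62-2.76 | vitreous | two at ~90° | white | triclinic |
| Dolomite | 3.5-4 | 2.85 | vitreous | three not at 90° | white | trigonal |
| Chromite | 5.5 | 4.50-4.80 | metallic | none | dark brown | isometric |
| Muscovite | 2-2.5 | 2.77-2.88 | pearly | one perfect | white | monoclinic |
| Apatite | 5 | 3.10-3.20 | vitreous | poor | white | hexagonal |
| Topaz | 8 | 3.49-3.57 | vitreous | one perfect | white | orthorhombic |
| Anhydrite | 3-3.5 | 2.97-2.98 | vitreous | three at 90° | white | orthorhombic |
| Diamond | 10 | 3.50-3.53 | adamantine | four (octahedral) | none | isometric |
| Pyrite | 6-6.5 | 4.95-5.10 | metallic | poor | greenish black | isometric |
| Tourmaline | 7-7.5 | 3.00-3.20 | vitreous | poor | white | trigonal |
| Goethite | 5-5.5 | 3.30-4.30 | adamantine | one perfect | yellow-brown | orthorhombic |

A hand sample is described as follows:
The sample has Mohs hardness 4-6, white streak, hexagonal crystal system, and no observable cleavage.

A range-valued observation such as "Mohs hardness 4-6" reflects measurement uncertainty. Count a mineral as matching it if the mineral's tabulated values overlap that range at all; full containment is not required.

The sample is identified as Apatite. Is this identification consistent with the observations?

Mohs hardness 4-6 — fits Apatite (hardness 5).
White streak — fits Apatite (white streak).
Hexagonal crystal system — fits Apatite (hexagonal system).
No observable cleavage — Apatite has cleavage poor; a mismatch.
Apatite is excluded by the cleavage.

Inconsistent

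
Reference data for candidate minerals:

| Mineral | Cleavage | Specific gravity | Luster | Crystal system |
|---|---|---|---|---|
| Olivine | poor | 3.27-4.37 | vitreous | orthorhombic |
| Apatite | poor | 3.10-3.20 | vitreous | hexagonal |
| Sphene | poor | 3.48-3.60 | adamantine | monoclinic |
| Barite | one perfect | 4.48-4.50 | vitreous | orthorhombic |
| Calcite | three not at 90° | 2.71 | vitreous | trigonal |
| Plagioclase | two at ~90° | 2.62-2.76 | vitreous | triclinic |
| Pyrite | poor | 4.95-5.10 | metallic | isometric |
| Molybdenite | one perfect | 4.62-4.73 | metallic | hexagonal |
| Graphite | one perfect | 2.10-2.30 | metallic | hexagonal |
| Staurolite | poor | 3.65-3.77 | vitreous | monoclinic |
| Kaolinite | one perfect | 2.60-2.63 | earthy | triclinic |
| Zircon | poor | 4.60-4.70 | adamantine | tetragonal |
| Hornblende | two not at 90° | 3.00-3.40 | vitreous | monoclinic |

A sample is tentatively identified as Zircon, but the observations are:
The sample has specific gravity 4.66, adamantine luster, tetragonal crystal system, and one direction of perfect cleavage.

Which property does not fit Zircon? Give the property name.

Specific gravity 4.66: Zircon has SG 4.60-4.70 — consistent.
Adamantine luster: Zircon has adamantine luster — consistent.
Tetragonal crystal system: Zircon has tetragonal system — consistent.
One direction of perfect cleavage: Zircon has cleavage poor — does not match.
Everything matches except the cleavage.

cleavage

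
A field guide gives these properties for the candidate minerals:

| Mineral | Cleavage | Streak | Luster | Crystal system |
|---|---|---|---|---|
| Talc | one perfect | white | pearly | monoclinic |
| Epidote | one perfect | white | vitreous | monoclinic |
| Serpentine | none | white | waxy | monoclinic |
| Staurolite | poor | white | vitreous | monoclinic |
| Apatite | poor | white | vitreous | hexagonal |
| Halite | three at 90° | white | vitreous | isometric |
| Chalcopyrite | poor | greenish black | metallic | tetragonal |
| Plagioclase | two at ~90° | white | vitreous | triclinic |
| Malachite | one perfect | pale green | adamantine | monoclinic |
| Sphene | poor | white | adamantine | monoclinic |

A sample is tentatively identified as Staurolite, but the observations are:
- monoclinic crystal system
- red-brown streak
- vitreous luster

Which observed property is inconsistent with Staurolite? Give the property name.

Monoclinic crystal system: Staurolite has monoclinic system — consistent.
Red-brown streak: Staurolite has white streak — does not match.
Vitreous luster: Staurolite has vitreous luster — consistent.
Only the streak is inconsistent.

streak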